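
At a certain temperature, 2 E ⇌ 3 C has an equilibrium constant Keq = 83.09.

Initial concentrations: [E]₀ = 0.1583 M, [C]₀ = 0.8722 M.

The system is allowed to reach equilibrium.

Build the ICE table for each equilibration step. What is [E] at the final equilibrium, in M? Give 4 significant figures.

Q₀ = 26.48 vs Keq = 83.09 ⇒ Q<K, forward
Step 1:
                  E         C
  init       0.1583    0.8722
  Δ        -0.05578   0.08367
  eq         0.1025    0.9559
  solve Keq expr → x = 0.02789; check Q = 83.09

[E]_eq = 0.1025 M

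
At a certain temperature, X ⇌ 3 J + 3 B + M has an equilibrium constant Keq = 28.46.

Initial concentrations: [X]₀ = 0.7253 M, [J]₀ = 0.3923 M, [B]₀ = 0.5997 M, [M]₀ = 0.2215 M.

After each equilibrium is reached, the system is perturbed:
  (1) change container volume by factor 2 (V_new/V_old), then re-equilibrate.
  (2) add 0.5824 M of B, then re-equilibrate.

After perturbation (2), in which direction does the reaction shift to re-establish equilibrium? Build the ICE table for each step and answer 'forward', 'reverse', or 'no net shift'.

Q₀ = 0.003977 vs Keq = 28.46 ⇒ Q<K, forward
Step 1:
                  X         J         B         M
  I          0.7253    0.3923    0.5997    0.2215
  C         -0.3706     1.112     1.112    0.3706
  E          0.3547     1.504     1.711    0.5921
  solve Keq expr → x = 0.3706; check Q = 28.46
Then change container volume by factor 2 (V_new/V_old).
Step 2:
                  X         J         B         M
  I          0.1774     0.752    0.8557     0.296
  C         -0.1324    0.3973    0.3973    0.1324
  E         0.04495     1.149     1.253    0.4285
  solve Keq expr → x = 0.1324; check Q = 28.46
Then add 0.5824 M of B.
Step 3:
                  X         J         B         M
  I         0.04495     1.149     1.835    0.4285
  C         0.03569   -0.1071   -0.1071  -0.03569
  E         0.08064     1.042     1.728    0.3928
  solve Keq expr → x = -0.03569; check Q = 28.46

Direction: reverse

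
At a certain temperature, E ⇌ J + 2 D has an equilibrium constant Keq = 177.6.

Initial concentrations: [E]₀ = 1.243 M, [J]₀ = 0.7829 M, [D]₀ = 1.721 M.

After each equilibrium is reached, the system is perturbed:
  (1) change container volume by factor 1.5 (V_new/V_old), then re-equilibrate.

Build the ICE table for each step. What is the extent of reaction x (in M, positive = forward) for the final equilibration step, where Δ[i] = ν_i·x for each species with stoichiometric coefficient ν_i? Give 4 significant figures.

x = 0.0528 M

Q₀ = 1.866 vs Keq = 177.6 ⇒ Q<K, forward
Step 1:
                    E           J           D
  I             1.243      0.7829       1.721
  C            -1.084       1.084       2.168
  E             0.159       1.867       3.889
  solve Keq expr → x = 1.084; check Q = 177.6
Then change container volume by factor 1.5 (V_new/V_old).
Step 2:
                    E           J           D
  I             0.106       1.245       2.593
  C           -0.0528      0.0528      0.1056
  E           0.05319       1.297       2.698
  solve Keq expr → x = 0.0528; check Q = 177.6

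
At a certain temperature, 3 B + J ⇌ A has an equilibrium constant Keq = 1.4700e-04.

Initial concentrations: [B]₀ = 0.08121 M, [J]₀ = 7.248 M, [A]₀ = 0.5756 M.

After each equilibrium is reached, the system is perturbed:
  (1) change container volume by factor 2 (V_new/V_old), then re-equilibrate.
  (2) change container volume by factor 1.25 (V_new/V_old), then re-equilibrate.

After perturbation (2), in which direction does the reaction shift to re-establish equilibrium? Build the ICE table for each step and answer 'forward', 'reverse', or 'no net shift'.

Q₀ = 148.3 vs Keq = 1.4700e-04 ⇒ Q>K, reverse
Step 1:
                  B         J         A
  init      0.08121     7.248    0.5756
  Δ           1.707     0.569    -0.569
  eq          1.788     7.817  0.006572
  solve Keq expr → x = -0.569; check Q = 1.4700e-04
Then change container volume by factor 2 (V_new/V_old).
Step 2:
                  B         J         A
  init       0.8941     3.909  0.003286
  Δ        0.008589  0.002863 -0.002863
  eq         0.9027     3.911 4.2299e-04
  solve Keq expr → x = -0.002863; check Q = 1.4700e-04
Then change container volume by factor 1.25 (V_new/V_old).
Step 3:
                  B         J         A
  init       0.7222     3.129 3.3839e-04
  Δ       4.9431e-04 1.6477e-04 -1.6477e-04
  eq         0.7227     3.129 1.7362e-04
  solve Keq expr → x = -1.6477e-04; check Q = 1.4700e-04

Direction: reverse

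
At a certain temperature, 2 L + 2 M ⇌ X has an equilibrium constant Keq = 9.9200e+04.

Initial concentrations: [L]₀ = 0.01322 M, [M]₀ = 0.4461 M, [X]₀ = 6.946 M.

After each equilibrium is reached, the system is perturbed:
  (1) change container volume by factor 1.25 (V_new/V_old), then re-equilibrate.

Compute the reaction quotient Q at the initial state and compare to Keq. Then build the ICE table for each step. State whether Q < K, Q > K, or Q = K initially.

Q₀ = 1.9971e+05 vs Keq = 9.9200e+04 ⇒ Q>K, reverse
Step 1:
                  L         M         X
  I         0.01322    0.4461     6.946
  C        0.005313  0.005313 -0.002657
  E         0.01853    0.4514     6.943
  solve Keq expr → x = -0.002657; check Q = 9.9200e+04
Then change container volume by factor 1.25 (V_new/V_old).
Step 2:
                  L         M         X
  I         0.01483    0.3611     5.555
  C        0.005574  0.005574 -0.002787
  E          0.0204    0.3667     5.552
  solve Keq expr → x = -0.002787; check Q = 9.9200e+04

Q₀ = 1.9971e+05; Q > K (proceeds reverse)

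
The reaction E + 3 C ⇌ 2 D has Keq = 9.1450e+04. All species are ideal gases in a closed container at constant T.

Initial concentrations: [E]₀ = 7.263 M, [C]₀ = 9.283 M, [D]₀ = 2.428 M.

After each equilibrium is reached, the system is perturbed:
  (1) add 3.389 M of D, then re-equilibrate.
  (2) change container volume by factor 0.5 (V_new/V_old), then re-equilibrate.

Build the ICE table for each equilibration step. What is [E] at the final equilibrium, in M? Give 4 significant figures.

[E]_eq = 8.368 M

Q₀ = 0.001015 vs Keq = 9.1450e+04 ⇒ Q<K, forward
Step 1:
                  E         C         D
  Initial     7.263     9.283     2.428
  Change     -3.075    -9.225      6.15
  Equil       4.188    0.0577     8.578
  solve Keq expr → x = 3.075; check Q = 9.1450e+04
Then add 3.389 M of D.
Step 2:
                  E         C         D
  Initial     4.188    0.0577     11.97
  Change   0.004758   0.01428 -0.009517
  Equil       4.193   0.07198     11.96
  solve Keq expr → x = -0.004758; check Q = 9.1450e+04
Then change container volume by factor 0.5 (V_new/V_old).
Step 3:
                  E         C         D
  Initial     8.385     0.144     23.92
  Change   -0.01771  -0.05312   0.03541
  Equil       8.368   0.09084     23.95
  solve Keq expr → x = 0.01771; check Q = 9.1450e+04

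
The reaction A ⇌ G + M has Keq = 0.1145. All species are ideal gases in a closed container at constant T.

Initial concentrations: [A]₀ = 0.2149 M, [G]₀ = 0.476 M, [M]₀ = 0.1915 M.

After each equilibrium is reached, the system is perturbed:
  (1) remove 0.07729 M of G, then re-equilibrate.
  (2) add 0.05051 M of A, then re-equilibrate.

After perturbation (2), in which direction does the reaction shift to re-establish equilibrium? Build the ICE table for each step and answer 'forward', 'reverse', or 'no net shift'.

Direction: forward

Q₀ = 0.4242 vs Keq = 0.1145 ⇒ Q>K, reverse
Step 1:
                    A           G           M
  I            0.2149       0.476      0.1915
  C           0.09718    -0.09718    -0.09718
  E            0.3121      0.3788     0.09432
  solve Keq expr → x = -0.09718; check Q = 0.1145
Then remove 0.07729 M of G.
Step 2:
                    A           G           M
  I            0.3121      0.3015     0.09432
  C          -0.01391     0.01391     0.01391
  E            0.2982      0.3154      0.1082
  solve Keq expr → x = 0.01391; check Q = 0.1145
Then add 0.05051 M of A.
Step 3:
                    A           G           M
  I            0.3487      0.3154      0.1082
  C          -0.01054     0.01054     0.01054
  E            0.3381       0.326      0.1188
  solve Keq expr → x = 0.01054; check Q = 0.1145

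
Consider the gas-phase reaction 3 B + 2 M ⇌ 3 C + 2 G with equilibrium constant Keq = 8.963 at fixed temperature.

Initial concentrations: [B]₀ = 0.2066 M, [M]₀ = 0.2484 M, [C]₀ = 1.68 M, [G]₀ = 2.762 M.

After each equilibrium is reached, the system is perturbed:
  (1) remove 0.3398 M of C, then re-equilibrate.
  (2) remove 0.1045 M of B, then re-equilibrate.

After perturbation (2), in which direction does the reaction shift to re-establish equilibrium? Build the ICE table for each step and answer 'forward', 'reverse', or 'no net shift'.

Direction: reverse

Q₀ = 6.6478e+04 vs Keq = 8.963 ⇒ Q>K, reverse
Step 1:
                    B           M           C           G
  init         0.2066      0.2484        1.68       2.762
  Δ            0.7425       0.495     -0.7425      -0.495
  eq           0.9491      0.7434      0.9375       2.267
  solve Keq expr → x = -0.2475; check Q = 8.963
Then remove 0.3398 M of C.
Step 2:
                    B           M           C           G
  init         0.9491      0.7434      0.5977       2.267
  Δ           -0.1295    -0.08635      0.1295     0.08635
  eq           0.8196       0.657      0.7272       2.353
  solve Keq expr → x = 0.04318; check Q = 8.963
Then remove 0.1045 M of B.
Step 3:
                    B           M           C           G
  init         0.7151       0.657      0.7272       2.353
  Δ           0.03759     0.02506    -0.03759    -0.02506
  eq           0.7527      0.6821      0.6896       2.328
  solve Keq expr → x = -0.01253; check Q = 8.963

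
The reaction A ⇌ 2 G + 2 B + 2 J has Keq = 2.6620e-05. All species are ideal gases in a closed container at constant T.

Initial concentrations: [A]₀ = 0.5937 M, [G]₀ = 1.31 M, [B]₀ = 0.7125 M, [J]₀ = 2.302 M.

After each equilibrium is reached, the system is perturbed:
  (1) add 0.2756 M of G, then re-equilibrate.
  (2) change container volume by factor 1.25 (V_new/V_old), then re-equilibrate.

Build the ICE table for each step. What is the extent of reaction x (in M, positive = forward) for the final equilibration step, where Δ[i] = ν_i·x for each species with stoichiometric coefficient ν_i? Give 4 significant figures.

x = 0.001061 M

Q₀ = 7.776 vs Keq = 2.6620e-05 ⇒ Q>K, reverse
Step 1:
                  A         G         B         J
  init       0.5937      1.31    0.7125     2.302
  Δ          0.3536   -0.7073   -0.7073   -0.7073
  eq         0.9473    0.6027  0.005225     1.595
  solve Keq expr → x = -0.3536; check Q = 2.6620e-05
Then add 0.2756 M of G.
Step 2:
                  A         G         B         J
  init       0.9473    0.8783  0.005225     1.595
  Δ       8.1375e-04 -0.001627 -0.001627 -0.001627
  eq         0.9482    0.8767  0.003597     1.593
  solve Keq expr → x = -8.1375e-04; check Q = 2.6620e-05
Then change container volume by factor 1.25 (V_new/V_old).
Step 3:
                  A         G         B         J
  init       0.7585    0.7014  0.002878     1.274
  Δ       -0.001061  0.002122  0.002122  0.002122
  eq         0.7575    0.7035     0.005     1.277
  solve Keq expr → x = 0.001061; check Q = 2.6620e-05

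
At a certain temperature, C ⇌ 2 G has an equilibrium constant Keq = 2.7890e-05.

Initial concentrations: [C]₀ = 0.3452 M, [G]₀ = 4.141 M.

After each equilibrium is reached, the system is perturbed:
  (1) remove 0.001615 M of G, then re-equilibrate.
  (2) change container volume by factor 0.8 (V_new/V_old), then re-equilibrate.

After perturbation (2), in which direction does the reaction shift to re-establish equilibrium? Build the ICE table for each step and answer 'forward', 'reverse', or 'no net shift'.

Direction: reverse

Q₀ = 49.68 vs Keq = 2.7890e-05 ⇒ Q>K, reverse
Step 1:
                  C         G
  Initial    0.3452     4.141
  Change      2.066    -4.133
  Equil       2.412  0.008201
  solve Keq expr → x = -2.066; check Q = 2.7890e-05
Then remove 0.001615 M of G.
Step 2:
                  C         G
  Initial     2.412  0.006586
  Change  -8.0681e-04  0.001614
  Equil       2.411    0.0082
  solve Keq expr → x = 8.0681e-04; check Q = 2.7890e-05
Then change container volume by factor 0.8 (V_new/V_old).
Step 3:
                  C         G
  Initial     3.013   0.01025
  Change  5.4064e-04 -0.001081
  Equil       3.014  0.009168
  solve Keq expr → x = -5.4064e-04; check Q = 2.7890e-05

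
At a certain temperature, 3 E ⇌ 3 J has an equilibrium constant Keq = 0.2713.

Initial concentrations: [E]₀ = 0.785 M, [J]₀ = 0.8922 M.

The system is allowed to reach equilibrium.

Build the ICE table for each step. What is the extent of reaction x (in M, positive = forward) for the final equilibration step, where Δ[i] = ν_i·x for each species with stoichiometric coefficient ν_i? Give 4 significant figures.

x = -0.0777 M

Q₀ = 1.468 vs Keq = 0.2713 ⇒ Q>K, reverse
Step 1:
                   E          J
  init         0.785     0.8922
  Δ           0.2331    -0.2331
  eq           1.018     0.6591
  solve Keq expr → x = -0.0777; check Q = 0.2713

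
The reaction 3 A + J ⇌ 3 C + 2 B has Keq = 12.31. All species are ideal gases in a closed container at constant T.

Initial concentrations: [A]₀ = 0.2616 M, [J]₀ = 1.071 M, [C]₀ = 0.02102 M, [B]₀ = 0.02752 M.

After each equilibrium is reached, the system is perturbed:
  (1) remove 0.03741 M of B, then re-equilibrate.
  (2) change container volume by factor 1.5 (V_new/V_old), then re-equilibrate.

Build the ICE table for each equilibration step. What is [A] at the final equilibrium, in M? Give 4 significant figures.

[A]_eq = 0.01797 M

Q₀ = 3.6685e-07 vs Keq = 12.31 ⇒ Q<K, forward
Step 1:
                  A         J         C         B
  Initial    0.2616     1.071   0.02102   0.02752
  Change    -0.2274  -0.07579    0.2274    0.1516
  Equil     0.03423    0.9952    0.2484    0.1791
  solve Keq expr → x = 0.07579; check Q = 12.31
Then remove 0.03741 M of B.
Step 2:
                  A         J         C         B
  Initial   0.03423    0.9952    0.2484    0.1417
  Change  -0.004077 -0.001359  0.004077  0.002718
  Equil     0.03016    0.9939    0.2525    0.1444
  solve Keq expr → x = 0.001359; check Q = 12.31
Then change container volume by factor 1.5 (V_new/V_old).
Step 3:
                  A         J         C         B
  Initial    0.0201    0.6626    0.1683   0.09627
  Change  -0.002137 -7.1238e-04  0.002137  0.001425
  Equil     0.01797    0.6619    0.1704   0.09769
  solve Keq expr → x = 7.1238e-04; check Q = 12.31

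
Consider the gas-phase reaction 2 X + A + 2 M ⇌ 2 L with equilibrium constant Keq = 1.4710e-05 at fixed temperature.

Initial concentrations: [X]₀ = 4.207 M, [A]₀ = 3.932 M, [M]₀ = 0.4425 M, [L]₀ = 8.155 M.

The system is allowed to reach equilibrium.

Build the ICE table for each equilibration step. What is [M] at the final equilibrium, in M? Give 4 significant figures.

[M]_eq = 7.673 M

Q₀ = 4.88 vs Keq = 1.4710e-05 ⇒ Q>K, reverse
Step 1:
                  X         A         M         L
  I           4.207     3.932    0.4425     8.155
  C            7.23     3.615      7.23     -7.23
  E           11.44     7.547     7.673    0.9247
  solve Keq expr → x = -3.615; check Q = 1.4710e-05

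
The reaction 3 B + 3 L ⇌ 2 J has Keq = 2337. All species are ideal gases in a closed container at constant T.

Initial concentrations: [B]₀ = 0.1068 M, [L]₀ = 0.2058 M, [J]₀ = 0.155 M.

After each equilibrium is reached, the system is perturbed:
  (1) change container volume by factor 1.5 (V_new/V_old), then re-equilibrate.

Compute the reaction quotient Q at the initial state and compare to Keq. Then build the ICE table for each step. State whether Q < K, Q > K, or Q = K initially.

Q₀ = 2263; Q < K (proceeds forward)

Q₀ = 2263 vs Keq = 2337 ⇒ Q<K, forward
Step 1:
                    B           L           J
  I            0.1068      0.2058       0.155
  C       -6.2964e-04 -6.2964e-04  4.1976e-04
  E            0.1062      0.2052      0.1554
  solve Keq expr → x = 2.0988e-04; check Q = 2337
Then change container volume by factor 1.5 (V_new/V_old).
Step 2:
                    B           L           J
  I           0.07078      0.1368      0.1036
  C           0.02287     0.02287    -0.01524
  E           0.09365      0.1596     0.08837
  solve Keq expr → x = -0.007622; check Q = 2337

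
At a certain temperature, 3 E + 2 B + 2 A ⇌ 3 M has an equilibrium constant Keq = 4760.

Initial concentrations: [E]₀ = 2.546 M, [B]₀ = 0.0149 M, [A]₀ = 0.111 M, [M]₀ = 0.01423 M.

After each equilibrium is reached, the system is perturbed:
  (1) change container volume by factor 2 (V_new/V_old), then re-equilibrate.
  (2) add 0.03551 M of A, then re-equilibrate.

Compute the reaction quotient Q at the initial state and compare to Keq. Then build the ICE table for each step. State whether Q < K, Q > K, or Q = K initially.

Q₀ = 0.06383 vs Keq = 4760 ⇒ Q<K, forward
Step 1:
                   E          B          A          M
  Initial      2.546     0.0149      0.111    0.01423
  Change    -0.02196   -0.01464   -0.01464    0.02196
  Equil        2.524 2.5828e-04    0.09636    0.03619
  solve Keq expr → x = 0.007321; check Q = 4760
Then change container volume by factor 2 (V_new/V_old).
Step 2:
                   E          B          A          M
  Initial      1.262 1.2914e-04    0.04818     0.0181
  Change  5.4070e-04 3.6046e-04 3.6046e-04 -5.4070e-04
  Equil        1.263 4.8960e-04    0.04854    0.01756
  solve Keq expr → x = -1.8023e-04; check Q = 4760
Then add 0.03551 M of A.
Step 3:
                   E          B          A          M
  Initial      1.263 4.8960e-04    0.08405    0.01756
  Change  -2.9824e-04 -1.9883e-04 -1.9883e-04 2.9824e-04
  Equil        1.262 2.9078e-04    0.08385    0.01785
  solve Keq expr → x = 9.9413e-05; check Q = 4760

Q₀ = 0.06383; Q < K (proceeds forward)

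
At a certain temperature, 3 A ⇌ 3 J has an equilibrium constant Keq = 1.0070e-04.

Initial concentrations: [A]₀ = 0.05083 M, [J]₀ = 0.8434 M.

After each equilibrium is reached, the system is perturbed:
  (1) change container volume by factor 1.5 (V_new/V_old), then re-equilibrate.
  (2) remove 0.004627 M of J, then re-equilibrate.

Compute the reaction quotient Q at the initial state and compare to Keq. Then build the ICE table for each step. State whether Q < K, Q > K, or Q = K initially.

Q₀ = 4568; Q > K (proceeds reverse)

Q₀ = 4568 vs Keq = 1.0070e-04 ⇒ Q>K, reverse
Step 1:
                  A         J
  Initial   0.05083    0.8434
  Change     0.8036   -0.8036
  Equil      0.8545   0.03975
  solve Keq expr → x = -0.2679; check Q = 1.0070e-04
Then change container volume by factor 1.5 (V_new/V_old).
Step 2:
                  A         J
  Initial    0.5697    0.0265
  Change          0         0
  Equil      0.5697    0.0265
  solve Keq expr → x = 0; check Q = 1.0070e-04
Then remove 0.004627 M of J.
Step 3:
                  A         J
  Initial    0.5697   0.02188
  Change  -0.004421  0.004421
  Equil      0.5652    0.0263
  solve Keq expr → x = 0.001474; check Q = 1.0070e-04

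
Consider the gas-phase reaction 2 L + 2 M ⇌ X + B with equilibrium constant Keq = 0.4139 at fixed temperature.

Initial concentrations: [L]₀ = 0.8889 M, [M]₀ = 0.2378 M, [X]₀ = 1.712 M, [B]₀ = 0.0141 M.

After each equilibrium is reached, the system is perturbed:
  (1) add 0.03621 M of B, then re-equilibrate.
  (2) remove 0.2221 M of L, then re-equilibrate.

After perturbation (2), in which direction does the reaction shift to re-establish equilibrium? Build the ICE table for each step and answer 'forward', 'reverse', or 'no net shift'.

Direction: reverse

Q₀ = 0.5402 vs Keq = 0.4139 ⇒ Q>K, reverse
Step 1:
                   L          M          X          B
  init        0.8889     0.2378      1.712     0.0141
  Δ         0.005313   0.005313  -0.002656  -0.002656
  eq          0.8942     0.2431      1.709    0.01144
  solve Keq expr → x = -0.002656; check Q = 0.4139
Then add 0.03621 M of B.
Step 2:
                   L          M          X          B
  init        0.8942     0.2431      1.709    0.04765
  Δ          0.05566    0.05566   -0.02783   -0.02783
  eq          0.9499     0.2988      1.682    0.01982
  solve Keq expr → x = -0.02783; check Q = 0.4139
Then remove 0.2221 M of L.
Step 3:
                   L          M          X          B
  init        0.7278     0.2988      1.682    0.01982
  Δ          0.01323    0.01323  -0.006616  -0.006616
  eq           0.741      0.312      1.675    0.01321
  solve Keq expr → x = -0.006616; check Q = 0.4139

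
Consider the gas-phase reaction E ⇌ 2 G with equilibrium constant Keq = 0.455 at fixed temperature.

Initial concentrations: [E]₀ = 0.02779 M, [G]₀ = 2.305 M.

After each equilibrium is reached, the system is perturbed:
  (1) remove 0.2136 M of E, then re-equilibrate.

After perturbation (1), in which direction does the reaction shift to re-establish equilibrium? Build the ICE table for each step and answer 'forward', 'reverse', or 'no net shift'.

Q₀ = 191.2 vs Keq = 0.455 ⇒ Q>K, reverse
Step 1:
                    E           G
  Initial     0.02779       2.305
  Change       0.8386      -1.677
  Equil        0.8664      0.6279
  solve Keq expr → x = -0.8386; check Q = 0.455
Then remove 0.2136 M of E.
Step 2:
                    E           G
  Initial      0.6528      0.6279
  Change      0.03435    -0.06871
  Equil        0.6871      0.5591
  solve Keq expr → x = -0.03435; check Q = 0.455

Direction: reverse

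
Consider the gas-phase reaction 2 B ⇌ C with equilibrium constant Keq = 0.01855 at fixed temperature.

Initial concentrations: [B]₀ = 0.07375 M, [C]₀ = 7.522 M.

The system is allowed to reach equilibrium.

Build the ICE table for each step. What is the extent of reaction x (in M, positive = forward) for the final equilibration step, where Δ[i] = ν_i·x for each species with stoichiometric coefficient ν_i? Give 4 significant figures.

x = -5.36 M

Q₀ = 1383 vs Keq = 0.01855 ⇒ Q>K, reverse
Step 1:
                   B          C
  I          0.07375      7.522
  C            10.72      -5.36
  E            10.79      2.162
  solve Keq expr → x = -5.36; check Q = 0.01855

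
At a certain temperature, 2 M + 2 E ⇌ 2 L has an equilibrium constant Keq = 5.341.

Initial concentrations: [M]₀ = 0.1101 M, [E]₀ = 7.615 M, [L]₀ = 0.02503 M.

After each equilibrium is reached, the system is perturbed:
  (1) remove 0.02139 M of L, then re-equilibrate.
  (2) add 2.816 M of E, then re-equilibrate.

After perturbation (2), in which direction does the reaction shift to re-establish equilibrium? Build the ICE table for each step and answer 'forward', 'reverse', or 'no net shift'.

Q₀ = 8.9127e-04 vs Keq = 5.341 ⇒ Q<K, forward
Step 1:
                    M           E           L
  I            0.1101       7.615     0.02503
  C           -0.1027     -0.1027      0.1027
  E           0.00736       7.512      0.1278
  solve Keq expr → x = 0.05137; check Q = 5.341
Then remove 0.02139 M of L.
Step 2:
                    M           E           L
  I           0.00736       7.512      0.1064
  C         -0.001164   -0.001164    0.001164
  E          0.006195       7.511      0.1075
  solve Keq expr → x = 5.8202e-04; check Q = 5.341
Then add 2.816 M of E.
Step 3:
                    M           E           L
  I          0.006195       10.33      0.1075
  C         -0.001621   -0.001621    0.001621
  E          0.004575       10.33      0.1092
  solve Keq expr → x = 8.1038e-04; check Q = 5.341

Direction: forward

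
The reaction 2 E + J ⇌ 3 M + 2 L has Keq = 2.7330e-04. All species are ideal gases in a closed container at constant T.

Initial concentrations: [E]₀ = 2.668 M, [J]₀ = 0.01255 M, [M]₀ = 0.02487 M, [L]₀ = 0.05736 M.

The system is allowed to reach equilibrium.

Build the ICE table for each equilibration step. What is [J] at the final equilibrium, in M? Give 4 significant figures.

[J]_eq = 7.5074e-04 M

Q₀ = 5.6654e-07 vs Keq = 2.7330e-04 ⇒ Q<K, forward
Step 1:
                  E         J         M         L
  Initial     2.668   0.01255   0.02487   0.05736
  Change    -0.0236   -0.0118    0.0354    0.0236
  Equil       2.644 7.5074e-04   0.06027   0.08096
  solve Keq expr → x = 0.0118; check Q = 2.7330e-04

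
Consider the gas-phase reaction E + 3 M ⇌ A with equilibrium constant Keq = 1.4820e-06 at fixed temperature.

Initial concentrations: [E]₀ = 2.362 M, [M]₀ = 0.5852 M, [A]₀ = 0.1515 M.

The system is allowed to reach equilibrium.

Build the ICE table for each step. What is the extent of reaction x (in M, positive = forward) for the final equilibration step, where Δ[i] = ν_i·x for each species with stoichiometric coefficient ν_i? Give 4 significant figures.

Q₀ = 0.3201 vs Keq = 1.4820e-06 ⇒ Q>K, reverse
Step 1:
                   E          M          A
  I            2.362     0.5852     0.1515
  C           0.1515     0.4545    -0.1515
  E            2.513       1.04 4.1863e-06
  solve Keq expr → x = -0.1515; check Q = 1.4820e-06

x = -0.1515 M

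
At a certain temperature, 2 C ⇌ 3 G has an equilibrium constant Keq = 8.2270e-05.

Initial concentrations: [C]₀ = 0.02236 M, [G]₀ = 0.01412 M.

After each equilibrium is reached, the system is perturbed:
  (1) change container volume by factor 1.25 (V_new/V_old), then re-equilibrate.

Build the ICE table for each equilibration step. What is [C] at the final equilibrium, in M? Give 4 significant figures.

[C]_eq = 0.02307 M

Q₀ = 0.005631 vs Keq = 8.2270e-05 ⇒ Q>K, reverse
Step 1:
                    C           G
  I           0.02236     0.01412
  C          0.006674    -0.01001
  E           0.02903    0.004109
  solve Keq expr → x = -0.003337; check Q = 8.2270e-05
Then change container volume by factor 1.25 (V_new/V_old).
Step 2:
                    C           G
  I           0.02323    0.003287
  C       -1.5845e-04  2.3768e-04
  E           0.02307    0.003525
  solve Keq expr → x = 7.9227e-05; check Q = 8.2270e-05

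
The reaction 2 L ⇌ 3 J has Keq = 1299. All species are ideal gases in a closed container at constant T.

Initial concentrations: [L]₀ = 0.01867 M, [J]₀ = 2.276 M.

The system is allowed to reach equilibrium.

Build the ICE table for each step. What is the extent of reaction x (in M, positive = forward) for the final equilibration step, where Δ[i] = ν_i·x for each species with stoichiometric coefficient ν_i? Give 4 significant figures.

x = -0.03504 M

Q₀ = 3.3824e+04 vs Keq = 1299 ⇒ Q>K, reverse
Step 1:
                   L          J
  init       0.01867      2.276
  Δ          0.07008    -0.1051
  eq         0.08875      2.171
  solve Keq expr → x = -0.03504; check Q = 1299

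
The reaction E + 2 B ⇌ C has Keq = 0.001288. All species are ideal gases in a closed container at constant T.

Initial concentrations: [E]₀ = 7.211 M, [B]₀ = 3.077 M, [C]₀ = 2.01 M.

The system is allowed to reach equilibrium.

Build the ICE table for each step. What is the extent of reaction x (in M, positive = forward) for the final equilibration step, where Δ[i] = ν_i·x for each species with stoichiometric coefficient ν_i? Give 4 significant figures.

Q₀ = 0.02944 vs Keq = 0.001288 ⇒ Q>K, reverse
Step 1:
                   E          B          C
  I            7.211      3.077       2.01
  C            1.572      3.144     -1.572
  E            8.783      6.221     0.4379
  solve Keq expr → x = -1.572; check Q = 0.001288

x = -1.572 M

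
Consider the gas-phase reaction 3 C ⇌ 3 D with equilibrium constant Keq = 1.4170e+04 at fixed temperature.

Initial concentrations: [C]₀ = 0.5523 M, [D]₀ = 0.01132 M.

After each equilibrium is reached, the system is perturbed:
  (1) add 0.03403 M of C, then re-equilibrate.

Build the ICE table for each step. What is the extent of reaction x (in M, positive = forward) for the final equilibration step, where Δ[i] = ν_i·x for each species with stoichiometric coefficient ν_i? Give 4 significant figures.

Q₀ = 8.6102e-06 vs Keq = 1.4170e+04 ⇒ Q<K, forward
Step 1:
                   C          D
  init        0.5523    0.01132
  Δ          -0.5299     0.5299
  eq         0.02237     0.5413
  solve Keq expr → x = 0.1766; check Q = 1.4170e+04
Then add 0.03403 M of C.
Step 2:
                   C          D
  init        0.0564     0.5413
  Δ         -0.03268    0.03268
  eq         0.02372     0.5739
  solve Keq expr → x = 0.01089; check Q = 1.4170e+04

x = 0.01089 M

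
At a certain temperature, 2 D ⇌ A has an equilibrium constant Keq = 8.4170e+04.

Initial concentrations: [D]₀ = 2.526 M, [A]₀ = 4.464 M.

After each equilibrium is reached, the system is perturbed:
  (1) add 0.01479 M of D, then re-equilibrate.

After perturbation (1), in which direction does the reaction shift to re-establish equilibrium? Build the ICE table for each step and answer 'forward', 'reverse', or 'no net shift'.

Q₀ = 0.6996 vs Keq = 8.4170e+04 ⇒ Q<K, forward
Step 1:
                    D           A
  I             2.526       4.464
  C            -2.518       1.259
  E          0.008246       5.723
  solve Keq expr → x = 1.259; check Q = 8.4170e+04
Then add 0.01479 M of D.
Step 2:
                    D           A
  I           0.02304       5.723
  C          -0.01478    0.007392
  E          0.008251        5.73
  solve Keq expr → x = 0.007392; check Q = 8.4170e+04

Direction: forward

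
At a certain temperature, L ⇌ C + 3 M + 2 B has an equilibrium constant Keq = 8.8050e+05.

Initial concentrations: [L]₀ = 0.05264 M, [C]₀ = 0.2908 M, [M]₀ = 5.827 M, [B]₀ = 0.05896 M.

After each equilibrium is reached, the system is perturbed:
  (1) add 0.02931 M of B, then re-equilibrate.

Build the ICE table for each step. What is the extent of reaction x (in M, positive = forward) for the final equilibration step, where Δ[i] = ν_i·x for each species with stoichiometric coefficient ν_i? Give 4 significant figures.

Q₀ = 3.8 vs Keq = 8.8050e+05 ⇒ Q<K, forward
Step 1:
                   L          C          M          B
  init       0.05264     0.2908      5.827    0.05896
  Δ         -0.05264    0.05264     0.1579     0.1053
  eq      2.2554e-06     0.3434      5.985     0.1642
  solve Keq expr → x = 0.05264; check Q = 8.8050e+05
Then add 0.02931 M of B.
Step 2:
                   L          C          M          B
  init    2.2554e-06     0.3434      5.985     0.1935
  Δ       8.7678e-07 -8.7678e-07 -2.6303e-06 -1.7536e-06
  eq      3.1322e-06     0.3434      5.985     0.1935
  solve Keq expr → x = -8.7678e-07; check Q = 8.8050e+05

x = -8.7678e-07 M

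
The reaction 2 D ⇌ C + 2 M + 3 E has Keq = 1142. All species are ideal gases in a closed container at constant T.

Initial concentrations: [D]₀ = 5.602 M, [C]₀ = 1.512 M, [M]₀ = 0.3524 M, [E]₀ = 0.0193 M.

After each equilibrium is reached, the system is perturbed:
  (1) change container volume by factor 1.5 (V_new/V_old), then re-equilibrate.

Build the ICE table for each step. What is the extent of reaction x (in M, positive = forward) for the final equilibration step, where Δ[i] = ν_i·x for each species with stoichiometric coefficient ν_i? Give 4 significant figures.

Q₀ = 4.3014e-08 vs Keq = 1142 ⇒ Q<K, forward
Step 1:
                    D           C           M           E
  I             5.602       1.512      0.3524      0.0193
  C            -3.363       1.682       3.363       5.045
  E             2.239       3.194       3.715       5.064
  solve Keq expr → x = 1.682; check Q = 1142
Then change container volume by factor 1.5 (V_new/V_old).
Step 2:
                    D           C           M           E
  I             1.493       2.129       2.477       3.376
  C           -0.4304      0.2152      0.4304      0.6455
  E             1.062       2.344       2.907       4.021
  solve Keq expr → x = 0.2152; check Q = 1142

x = 0.2152 M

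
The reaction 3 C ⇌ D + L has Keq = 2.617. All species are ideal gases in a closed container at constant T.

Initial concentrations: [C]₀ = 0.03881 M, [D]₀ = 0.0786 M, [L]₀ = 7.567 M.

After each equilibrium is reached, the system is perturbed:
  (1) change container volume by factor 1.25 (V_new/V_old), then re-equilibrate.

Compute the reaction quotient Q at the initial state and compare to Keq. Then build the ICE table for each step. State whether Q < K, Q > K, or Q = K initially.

Q₀ = 1.0175e+04 vs Keq = 2.617 ⇒ Q>K, reverse
Step 1:
                    C           D           L
  init        0.03881      0.0786       7.567
  Δ             0.218    -0.07268    -0.07268
  eq           0.2569    0.005918       7.494
  solve Keq expr → x = -0.07268; check Q = 2.617
Then change container volume by factor 1.25 (V_new/V_old).
Step 2:
                    C           D           L
  init         0.2055    0.004734       5.995
  Δ          0.002431 -8.1028e-04 -8.1028e-04
  eq           0.2079    0.003924       5.995
  solve Keq expr → x = -8.1028e-04; check Q = 2.617

Q₀ = 1.0175e+04; Q > K (proceeds reverse)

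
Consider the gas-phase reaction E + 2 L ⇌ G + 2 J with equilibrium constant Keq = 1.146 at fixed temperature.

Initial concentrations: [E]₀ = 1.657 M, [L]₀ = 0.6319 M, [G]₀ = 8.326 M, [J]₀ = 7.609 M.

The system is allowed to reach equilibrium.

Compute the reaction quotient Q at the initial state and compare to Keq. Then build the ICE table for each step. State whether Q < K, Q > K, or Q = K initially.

Q₀ = 728.6 vs Keq = 1.146 ⇒ Q>K, reverse
Step 1:
                  E         L         G         J
  init        1.657    0.6319     8.326     7.609
  Δ           1.964     3.927    -1.964    -3.927
  eq          3.621     4.559     6.362     3.682
  solve Keq expr → x = -1.964; check Q = 1.146

Q₀ = 728.6; Q > K (proceeds reverse)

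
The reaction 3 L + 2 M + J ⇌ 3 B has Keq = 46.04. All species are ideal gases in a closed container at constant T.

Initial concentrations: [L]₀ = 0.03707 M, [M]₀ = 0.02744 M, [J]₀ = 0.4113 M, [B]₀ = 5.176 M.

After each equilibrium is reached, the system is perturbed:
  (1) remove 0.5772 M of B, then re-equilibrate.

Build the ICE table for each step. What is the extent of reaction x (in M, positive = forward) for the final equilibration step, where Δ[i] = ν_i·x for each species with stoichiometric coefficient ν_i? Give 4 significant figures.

x = 0.02994 M

Q₀ = 8.7900e+09 vs Keq = 46.04 ⇒ Q>K, reverse
Step 1:
                    L           M           J           B
  I           0.03707     0.02744      0.4113       5.176
  C             1.251       0.834       0.417      -1.251
  E             1.288      0.8614      0.8283       3.925
  solve Keq expr → x = -0.417; check Q = 46.04
Then remove 0.5772 M of B.
Step 2:
                    L           M           J           B
  I             1.288      0.8614      0.8283       3.348
  C          -0.08982    -0.05988    -0.02994     0.08982
  E             1.198      0.8015      0.7983       3.438
  solve Keq expr → x = 0.02994; check Q = 46.04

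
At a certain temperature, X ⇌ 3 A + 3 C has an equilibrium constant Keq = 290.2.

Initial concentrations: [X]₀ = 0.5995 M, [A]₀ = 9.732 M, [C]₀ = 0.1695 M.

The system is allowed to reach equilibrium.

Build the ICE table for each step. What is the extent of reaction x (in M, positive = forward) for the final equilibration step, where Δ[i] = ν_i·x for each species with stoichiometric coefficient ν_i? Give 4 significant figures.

Q₀ = 7.487 vs Keq = 290.2 ⇒ Q<K, forward
Step 1:
                    X           A           C
  I            0.5995       9.732      0.1695
  C           -0.1154      0.3463      0.3463
  E            0.4841       10.08      0.5158
  solve Keq expr → x = 0.1154; check Q = 290.2

x = 0.1154 M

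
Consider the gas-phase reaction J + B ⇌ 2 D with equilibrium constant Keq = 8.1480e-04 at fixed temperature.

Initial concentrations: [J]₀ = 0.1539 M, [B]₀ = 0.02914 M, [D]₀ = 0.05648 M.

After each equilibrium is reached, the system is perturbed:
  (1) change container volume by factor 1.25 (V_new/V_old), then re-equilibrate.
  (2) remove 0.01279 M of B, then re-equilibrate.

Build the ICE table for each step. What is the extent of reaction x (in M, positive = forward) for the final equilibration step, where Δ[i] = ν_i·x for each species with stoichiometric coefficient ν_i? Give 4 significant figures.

x = -1.7457e-04 M

Q₀ = 0.7113 vs Keq = 8.1480e-04 ⇒ Q>K, reverse
Step 1:
                   J          B          D
  Initial     0.1539    0.02914    0.05648
  Change      0.0268     0.0268   -0.05361
  Equil       0.1807    0.05594    0.00287
  solve Keq expr → x = -0.0268; check Q = 8.1480e-04
Then change container volume by factor 1.25 (V_new/V_old).
Step 2:
                   J          B          D
  Initial     0.1446    0.04476   0.002296
  Change           0          0          0
  Equil       0.1446    0.04476   0.002296
  solve Keq expr → x = 0; check Q = 8.1480e-04
Then remove 0.01279 M of B.
Step 3:
                   J          B          D
  Initial     0.1446    0.03197   0.002296
  Change  1.7457e-04 1.7457e-04 -3.4915e-04
  Equil       0.1447    0.03214   0.001947
  solve Keq expr → x = -1.7457e-04; check Q = 8.1480e-04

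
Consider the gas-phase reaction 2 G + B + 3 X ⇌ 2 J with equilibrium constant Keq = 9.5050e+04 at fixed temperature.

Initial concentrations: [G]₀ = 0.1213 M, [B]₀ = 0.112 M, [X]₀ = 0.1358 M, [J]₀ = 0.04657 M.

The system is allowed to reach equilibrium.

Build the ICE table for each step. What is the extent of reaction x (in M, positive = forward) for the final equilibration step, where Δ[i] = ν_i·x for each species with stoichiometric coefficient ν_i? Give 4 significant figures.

x = 0.02505 M

Q₀ = 525.5 vs Keq = 9.5050e+04 ⇒ Q<K, forward
Step 1:
                    G           B           X           J
  I            0.1213       0.112      0.1358     0.04657
  C           -0.0501    -0.02505    -0.07515      0.0501
  E            0.0712     0.08695     0.06065     0.09667
  solve Keq expr → x = 0.02505; check Q = 9.5050e+04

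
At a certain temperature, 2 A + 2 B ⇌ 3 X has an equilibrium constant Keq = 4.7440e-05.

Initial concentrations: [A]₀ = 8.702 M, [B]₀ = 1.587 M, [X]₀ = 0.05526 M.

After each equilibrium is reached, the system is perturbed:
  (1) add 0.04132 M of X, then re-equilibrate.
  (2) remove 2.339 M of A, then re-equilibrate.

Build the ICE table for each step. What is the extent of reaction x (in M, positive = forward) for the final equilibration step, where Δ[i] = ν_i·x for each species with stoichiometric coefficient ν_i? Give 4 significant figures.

Q₀ = 8.8479e-07 vs Keq = 4.7440e-05 ⇒ Q<K, forward
Step 1:
                  A         B         X
  I           8.702     1.587   0.05526
  C        -0.09547  -0.09547    0.1432
  E           8.607     1.492    0.1985
  solve Keq expr → x = 0.04774; check Q = 4.7440e-05
Then add 0.04132 M of X.
Step 2:
                  A         B         X
  I           8.607     1.492    0.2398
  C         0.02576   0.02576  -0.03864
  E           8.632     1.517    0.2011
  solve Keq expr → x = -0.01288; check Q = 4.7440e-05
Then remove 2.339 M of A.
Step 3:
                  A         B         X
  I           6.293     1.517    0.2011
  C         0.02405   0.02405  -0.03608
  E           6.317     1.541    0.1651
  solve Keq expr → x = -0.01203; check Q = 4.7440e-05

x = -0.01203 M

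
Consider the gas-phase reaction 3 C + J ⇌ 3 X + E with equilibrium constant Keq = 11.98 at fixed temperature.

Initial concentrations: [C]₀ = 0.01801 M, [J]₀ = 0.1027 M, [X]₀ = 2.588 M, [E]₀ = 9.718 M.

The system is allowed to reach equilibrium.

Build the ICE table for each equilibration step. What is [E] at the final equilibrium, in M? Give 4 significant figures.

[E]_eq = 9.266 M

Q₀ = 2.8077e+08 vs Keq = 11.98 ⇒ Q>K, reverse
Step 1:
                    C           J           X           E
  Initial     0.01801      0.1027       2.588       9.718
  Change        1.357      0.4523      -1.357     -0.4523
  Equil         1.375       0.555       1.231       9.266
  solve Keq expr → x = -0.4523; check Q = 11.98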